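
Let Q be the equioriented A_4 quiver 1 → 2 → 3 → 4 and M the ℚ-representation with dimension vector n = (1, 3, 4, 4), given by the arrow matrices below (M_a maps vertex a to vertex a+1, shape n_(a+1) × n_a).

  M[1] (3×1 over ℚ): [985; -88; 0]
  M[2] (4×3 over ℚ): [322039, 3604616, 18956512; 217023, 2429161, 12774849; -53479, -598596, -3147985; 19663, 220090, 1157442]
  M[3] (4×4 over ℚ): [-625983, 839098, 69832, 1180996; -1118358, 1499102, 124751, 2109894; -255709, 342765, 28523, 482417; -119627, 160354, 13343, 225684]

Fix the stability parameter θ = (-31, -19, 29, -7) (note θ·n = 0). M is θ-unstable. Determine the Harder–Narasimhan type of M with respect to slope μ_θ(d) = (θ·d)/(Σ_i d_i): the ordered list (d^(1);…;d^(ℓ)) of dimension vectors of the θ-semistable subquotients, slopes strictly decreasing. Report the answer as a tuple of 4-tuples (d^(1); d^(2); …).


Barcode: M ≅ I[1,4], I[2,4]^2, I[3,3], I[4,4]. HN layers by μ_θ (5 steps, strictly decreasing):
  μ^(1)=29; μ^(2)=11; μ^(3)=-7; μ^(4)=-19; μ^(5)=-31

((0, 0, 1, 0); (0, 0, 3, 3); (0, 0, 0, 1); (0, 3, 0, 0); (1, 0, 0, 0))


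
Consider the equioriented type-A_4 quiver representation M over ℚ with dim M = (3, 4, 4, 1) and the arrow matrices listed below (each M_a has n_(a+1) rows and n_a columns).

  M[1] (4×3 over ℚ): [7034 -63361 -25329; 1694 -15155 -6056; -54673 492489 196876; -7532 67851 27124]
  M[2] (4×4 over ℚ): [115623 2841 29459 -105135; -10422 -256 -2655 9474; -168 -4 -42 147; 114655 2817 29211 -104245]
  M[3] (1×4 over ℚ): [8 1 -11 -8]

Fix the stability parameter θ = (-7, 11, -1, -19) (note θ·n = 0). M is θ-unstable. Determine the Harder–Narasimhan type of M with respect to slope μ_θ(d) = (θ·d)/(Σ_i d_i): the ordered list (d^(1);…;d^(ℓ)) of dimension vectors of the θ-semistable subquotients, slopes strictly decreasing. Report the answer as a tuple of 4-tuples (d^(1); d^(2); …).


Via rank(M_{q-1}∘⋯∘M_p): M ≅ I[1,3]^2, I[1,4], I[2,2], I[3,3].
μ_θ-semistable layers: μ^(1)=11; μ^(2)=5; μ^(3)=-1; μ^(4)=-3; μ^(5)=-7

((0, 1, 0, 0); (0, 2, 2, 0); (0, 0, 1, 0); (0, 1, 1, 1); (3, 0, 0, 0))


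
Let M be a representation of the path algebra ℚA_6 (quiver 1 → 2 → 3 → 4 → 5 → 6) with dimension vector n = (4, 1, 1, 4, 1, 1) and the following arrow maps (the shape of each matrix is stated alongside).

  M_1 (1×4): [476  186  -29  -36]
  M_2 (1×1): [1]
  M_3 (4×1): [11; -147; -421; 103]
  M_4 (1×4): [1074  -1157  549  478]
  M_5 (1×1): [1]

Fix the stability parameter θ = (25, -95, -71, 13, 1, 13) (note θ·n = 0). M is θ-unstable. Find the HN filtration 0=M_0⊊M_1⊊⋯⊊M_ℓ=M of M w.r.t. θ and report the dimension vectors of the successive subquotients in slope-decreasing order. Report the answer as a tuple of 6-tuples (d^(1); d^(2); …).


Via rank(M_{q-1}∘⋯∘M_p): M ≅ I[1,1]^3, I[1,6], I[4,4]^3.
μ_θ-semistable layers: μ^(1)=25; μ^(2)=13; μ^(3)=7; μ^(4)=-47

((3, 0, 0, 0, 0, 0); (0, 0, 0, 3, 0, 1); (0, 0, 0, 1, 1, 0); (1, 1, 1, 0, 0, 0))


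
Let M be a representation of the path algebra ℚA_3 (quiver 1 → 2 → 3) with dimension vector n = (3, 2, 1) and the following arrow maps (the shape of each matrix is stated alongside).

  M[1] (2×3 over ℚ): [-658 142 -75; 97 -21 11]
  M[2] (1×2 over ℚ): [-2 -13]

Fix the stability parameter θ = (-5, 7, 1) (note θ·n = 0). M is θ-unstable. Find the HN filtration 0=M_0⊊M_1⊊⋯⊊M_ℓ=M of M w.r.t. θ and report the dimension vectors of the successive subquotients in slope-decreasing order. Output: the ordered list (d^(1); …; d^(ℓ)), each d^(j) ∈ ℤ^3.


Via rank(M_{q-1}∘⋯∘M_p): M ≅ I[1,1], I[1,2], I[1,3].
μ_θ-semistable layers: μ^(1)=7; μ^(2)=4; μ^(3)=-5

((0, 1, 0); (0, 1, 1); (3, 0, 0))


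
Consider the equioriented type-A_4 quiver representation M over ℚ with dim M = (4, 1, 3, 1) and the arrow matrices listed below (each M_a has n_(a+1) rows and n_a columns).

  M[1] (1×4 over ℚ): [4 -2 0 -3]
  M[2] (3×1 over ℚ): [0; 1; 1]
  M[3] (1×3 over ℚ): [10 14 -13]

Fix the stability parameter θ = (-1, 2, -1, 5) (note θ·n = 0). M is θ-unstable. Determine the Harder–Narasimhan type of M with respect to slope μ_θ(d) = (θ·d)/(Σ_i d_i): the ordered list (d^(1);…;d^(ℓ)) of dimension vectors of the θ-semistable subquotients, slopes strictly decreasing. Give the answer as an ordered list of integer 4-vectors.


Via rank(M_{q-1}∘⋯∘M_p): M ≅ I[1,1]^3, I[1,4], I[3,3]^2.
μ_θ-semistable layers: μ^(1)=5; μ^(2)=1/2; μ^(3)=-1

((0, 0, 0, 1); (0, 1, 1, 0); (4, 0, 2, 0))


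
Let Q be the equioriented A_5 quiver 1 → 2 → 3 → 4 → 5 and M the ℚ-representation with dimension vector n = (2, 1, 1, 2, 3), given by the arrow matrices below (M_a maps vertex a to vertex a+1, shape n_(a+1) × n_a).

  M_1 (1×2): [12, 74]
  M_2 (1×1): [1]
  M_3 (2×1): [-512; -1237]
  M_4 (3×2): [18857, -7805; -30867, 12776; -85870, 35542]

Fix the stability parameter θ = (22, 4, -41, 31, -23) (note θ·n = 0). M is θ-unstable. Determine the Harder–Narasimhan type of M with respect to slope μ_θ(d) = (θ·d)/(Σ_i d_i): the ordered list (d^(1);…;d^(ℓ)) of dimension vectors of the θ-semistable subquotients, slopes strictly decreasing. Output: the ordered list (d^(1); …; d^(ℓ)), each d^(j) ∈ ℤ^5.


Barcode: M ≅ I[1,1], I[1,5], I[4,5], I[5,5]. HN layers by μ_θ (4 steps, strictly decreasing):
  μ^(1)=22; μ^(2)=4; μ^(3)=-5; μ^(4)=-23

((1, 0, 0, 0, 0); (0, 0, 0, 2, 2); (1, 1, 1, 0, 0); (0, 0, 0, 0, 1))


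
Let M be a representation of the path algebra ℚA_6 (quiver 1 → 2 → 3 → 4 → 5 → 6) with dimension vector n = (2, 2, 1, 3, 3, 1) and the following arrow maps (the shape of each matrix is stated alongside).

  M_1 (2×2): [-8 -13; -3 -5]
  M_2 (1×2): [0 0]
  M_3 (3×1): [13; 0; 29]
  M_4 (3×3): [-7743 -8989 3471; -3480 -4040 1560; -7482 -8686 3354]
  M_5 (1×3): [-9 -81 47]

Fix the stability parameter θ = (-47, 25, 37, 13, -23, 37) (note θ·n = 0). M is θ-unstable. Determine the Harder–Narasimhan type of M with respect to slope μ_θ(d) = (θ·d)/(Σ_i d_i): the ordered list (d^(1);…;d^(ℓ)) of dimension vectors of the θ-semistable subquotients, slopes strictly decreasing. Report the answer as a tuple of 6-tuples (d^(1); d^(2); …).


Barcode: M ≅ I[1,2]^2, I[3,4], I[4,4], I[4,6], I[5,5]^2. HN layers by μ_θ (6 steps, strictly decreasing):
  μ^(1)=37; μ^(2)=25; μ^(3)=13; μ^(4)=-5; μ^(5)=-23; μ^(6)=-47

((0, 0, 0, 0, 0, 1); (0, 2, 1, 1, 0, 0); (0, 0, 0, 1, 0, 0); (0, 0, 0, 1, 1, 0); (0, 0, 0, 0, 2, 0); (2, 0, 0, 0, 0, 0))


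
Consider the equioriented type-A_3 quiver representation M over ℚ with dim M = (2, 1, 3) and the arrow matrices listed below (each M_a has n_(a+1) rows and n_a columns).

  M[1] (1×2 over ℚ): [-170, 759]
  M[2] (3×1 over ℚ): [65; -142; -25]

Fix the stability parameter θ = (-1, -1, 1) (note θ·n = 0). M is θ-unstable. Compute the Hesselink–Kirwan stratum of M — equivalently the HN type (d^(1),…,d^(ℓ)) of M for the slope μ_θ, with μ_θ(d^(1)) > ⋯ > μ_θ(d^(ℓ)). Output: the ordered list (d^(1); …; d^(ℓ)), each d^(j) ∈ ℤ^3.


Barcode: M ≅ I[1,1], I[1,3], I[3,3]^2. HN layers by μ_θ (2 steps, strictly decreasing):
  μ^(1)=1; μ^(2)=-1

((0, 0, 3); (2, 1, 0))


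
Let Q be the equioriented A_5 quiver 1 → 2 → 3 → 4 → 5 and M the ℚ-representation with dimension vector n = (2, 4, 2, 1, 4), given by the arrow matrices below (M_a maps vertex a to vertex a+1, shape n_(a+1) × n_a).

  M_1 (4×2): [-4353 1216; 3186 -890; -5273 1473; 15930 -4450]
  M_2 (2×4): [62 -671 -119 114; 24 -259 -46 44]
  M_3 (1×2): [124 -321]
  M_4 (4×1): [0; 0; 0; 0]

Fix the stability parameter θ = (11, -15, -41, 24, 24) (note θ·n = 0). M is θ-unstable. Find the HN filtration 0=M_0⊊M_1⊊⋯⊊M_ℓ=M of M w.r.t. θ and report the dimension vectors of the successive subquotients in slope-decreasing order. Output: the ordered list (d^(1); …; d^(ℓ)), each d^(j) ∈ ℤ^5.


Interval decomposition of M: I[1,2], I[1,4], I[2,2], I[2,3], I[5,5]^4.
HN type (ℓ=4): μ^(1)=24; μ^(2)=-2; μ^(3)=-15; μ^(4)=-28

((0, 0, 0, 1, 4); (1, 1, 0, 0, 0); (1, 2, 1, 0, 0); (0, 1, 1, 0, 0))


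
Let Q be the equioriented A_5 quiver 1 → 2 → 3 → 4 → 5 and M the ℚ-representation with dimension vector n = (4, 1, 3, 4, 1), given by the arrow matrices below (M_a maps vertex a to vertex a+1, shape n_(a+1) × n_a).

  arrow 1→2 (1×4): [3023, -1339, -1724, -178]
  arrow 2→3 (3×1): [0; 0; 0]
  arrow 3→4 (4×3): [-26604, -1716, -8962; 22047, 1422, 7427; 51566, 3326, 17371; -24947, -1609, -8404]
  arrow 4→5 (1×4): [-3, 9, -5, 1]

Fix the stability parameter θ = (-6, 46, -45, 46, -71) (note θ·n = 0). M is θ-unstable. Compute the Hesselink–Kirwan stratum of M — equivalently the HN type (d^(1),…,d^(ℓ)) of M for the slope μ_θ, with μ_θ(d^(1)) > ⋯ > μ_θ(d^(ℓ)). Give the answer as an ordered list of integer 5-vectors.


Interval decomposition of M: I[1,1]^3, I[1,2], I[3,4]^2, I[3,5], I[4,4].
HN type (ℓ=4): μ^(1)=46; μ^(2)=-6; μ^(3)=-25/2; μ^(4)=-45

((0, 1, 0, 3, 0); (4, 0, 0, 0, 0); (0, 0, 0, 1, 1); (0, 0, 3, 0, 0))


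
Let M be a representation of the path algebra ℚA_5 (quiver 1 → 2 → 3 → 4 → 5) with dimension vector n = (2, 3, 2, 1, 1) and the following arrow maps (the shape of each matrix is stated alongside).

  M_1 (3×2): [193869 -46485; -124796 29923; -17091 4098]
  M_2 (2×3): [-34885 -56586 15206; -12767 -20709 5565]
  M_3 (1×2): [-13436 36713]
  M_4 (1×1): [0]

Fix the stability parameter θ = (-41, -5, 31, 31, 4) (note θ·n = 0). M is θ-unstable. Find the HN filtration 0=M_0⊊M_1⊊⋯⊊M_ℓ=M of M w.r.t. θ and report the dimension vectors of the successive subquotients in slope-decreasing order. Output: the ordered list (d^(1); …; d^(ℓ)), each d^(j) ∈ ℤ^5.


Via rank(M_{q-1}∘⋯∘M_p): M ≅ I[1,2], I[1,4], I[2,3], I[5,5].
μ_θ-semistable layers: μ^(1)=31; μ^(2)=4; μ^(3)=-5; μ^(4)=-41

((0, 0, 2, 1, 0); (0, 0, 0, 0, 1); (0, 3, 0, 0, 0); (2, 0, 0, 0, 0))


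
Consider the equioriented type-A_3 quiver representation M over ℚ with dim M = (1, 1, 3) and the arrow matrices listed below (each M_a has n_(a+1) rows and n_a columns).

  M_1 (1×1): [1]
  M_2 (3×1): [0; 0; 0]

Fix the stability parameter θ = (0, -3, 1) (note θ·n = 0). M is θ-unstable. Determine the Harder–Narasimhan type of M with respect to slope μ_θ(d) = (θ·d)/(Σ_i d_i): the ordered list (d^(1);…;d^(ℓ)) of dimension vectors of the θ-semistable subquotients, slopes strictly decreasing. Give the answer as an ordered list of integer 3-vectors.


Via rank(M_{q-1}∘⋯∘M_p): M ≅ I[1,2], I[3,3]^3.
μ_θ-semistable layers: μ^(1)=1; μ^(2)=-3/2

((0, 0, 3); (1, 1, 0))


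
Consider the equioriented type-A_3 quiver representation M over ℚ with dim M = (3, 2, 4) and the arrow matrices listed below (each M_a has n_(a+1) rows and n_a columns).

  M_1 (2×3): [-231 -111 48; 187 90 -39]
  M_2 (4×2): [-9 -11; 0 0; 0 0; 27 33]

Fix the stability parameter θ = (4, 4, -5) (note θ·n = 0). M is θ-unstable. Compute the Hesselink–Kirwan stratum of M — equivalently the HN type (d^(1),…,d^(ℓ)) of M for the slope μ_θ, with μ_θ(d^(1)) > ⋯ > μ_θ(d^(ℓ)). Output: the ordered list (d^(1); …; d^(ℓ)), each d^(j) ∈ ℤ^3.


Via rank(M_{q-1}∘⋯∘M_p): M ≅ I[1,1], I[1,2], I[1,3], I[3,3]^3.
μ_θ-semistable layers: μ^(1)=4; μ^(2)=1; μ^(3)=-5

((2, 1, 0); (1, 1, 1); (0, 0, 3))


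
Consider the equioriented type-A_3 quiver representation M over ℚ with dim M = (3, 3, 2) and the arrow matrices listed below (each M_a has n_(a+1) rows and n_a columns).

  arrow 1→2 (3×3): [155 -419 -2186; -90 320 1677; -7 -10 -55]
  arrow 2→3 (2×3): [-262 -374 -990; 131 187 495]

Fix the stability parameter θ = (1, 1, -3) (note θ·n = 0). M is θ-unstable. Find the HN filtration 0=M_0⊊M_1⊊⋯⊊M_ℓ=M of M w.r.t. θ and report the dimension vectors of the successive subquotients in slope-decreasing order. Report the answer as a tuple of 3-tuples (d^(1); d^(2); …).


Barcode: M ≅ I[1,2]^2, I[1,3], I[3,3]. HN layers by μ_θ (3 steps, strictly decreasing):
  μ^(1)=1; μ^(2)=-1/3; μ^(3)=-3

((2, 2, 0); (1, 1, 1); (0, 0, 1))


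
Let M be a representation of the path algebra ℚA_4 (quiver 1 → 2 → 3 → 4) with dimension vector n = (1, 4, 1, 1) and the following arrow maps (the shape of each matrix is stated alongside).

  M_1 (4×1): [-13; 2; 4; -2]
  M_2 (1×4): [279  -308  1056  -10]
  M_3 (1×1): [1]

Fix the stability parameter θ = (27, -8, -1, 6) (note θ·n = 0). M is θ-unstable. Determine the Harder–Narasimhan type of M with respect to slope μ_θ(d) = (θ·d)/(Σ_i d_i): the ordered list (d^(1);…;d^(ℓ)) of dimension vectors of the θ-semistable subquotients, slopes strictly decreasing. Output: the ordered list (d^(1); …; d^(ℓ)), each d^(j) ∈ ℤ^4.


Interval decomposition of M: I[1,4], I[2,2]^3.
HN type (ℓ=2): μ^(1)=6; μ^(2)=-8

((1, 1, 1, 1); (0, 3, 0, 0))


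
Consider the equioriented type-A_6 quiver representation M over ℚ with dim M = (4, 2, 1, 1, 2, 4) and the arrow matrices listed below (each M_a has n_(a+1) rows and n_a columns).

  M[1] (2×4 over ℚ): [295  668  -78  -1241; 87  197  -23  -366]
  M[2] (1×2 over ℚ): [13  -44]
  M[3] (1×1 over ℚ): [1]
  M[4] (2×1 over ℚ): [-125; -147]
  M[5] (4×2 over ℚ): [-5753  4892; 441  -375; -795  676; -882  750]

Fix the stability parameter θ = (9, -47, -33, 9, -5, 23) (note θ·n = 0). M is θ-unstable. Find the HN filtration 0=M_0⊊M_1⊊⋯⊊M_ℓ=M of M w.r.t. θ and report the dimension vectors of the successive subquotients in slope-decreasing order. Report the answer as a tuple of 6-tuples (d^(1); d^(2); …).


Interval decomposition of M: I[1,1]^2, I[1,2], I[1,6], I[5,6], I[6,6]^2.
HN type (ℓ=6): μ^(1)=23; μ^(2)=9; μ^(3)=2; μ^(4)=-5; μ^(5)=-19; μ^(6)=-71/3

((0, 0, 0, 0, 0, 4); (2, 0, 0, 0, 0, 0); (0, 0, 0, 1, 1, 0); (0, 0, 0, 0, 1, 0); (1, 1, 0, 0, 0, 0); (1, 1, 1, 0, 0, 0))


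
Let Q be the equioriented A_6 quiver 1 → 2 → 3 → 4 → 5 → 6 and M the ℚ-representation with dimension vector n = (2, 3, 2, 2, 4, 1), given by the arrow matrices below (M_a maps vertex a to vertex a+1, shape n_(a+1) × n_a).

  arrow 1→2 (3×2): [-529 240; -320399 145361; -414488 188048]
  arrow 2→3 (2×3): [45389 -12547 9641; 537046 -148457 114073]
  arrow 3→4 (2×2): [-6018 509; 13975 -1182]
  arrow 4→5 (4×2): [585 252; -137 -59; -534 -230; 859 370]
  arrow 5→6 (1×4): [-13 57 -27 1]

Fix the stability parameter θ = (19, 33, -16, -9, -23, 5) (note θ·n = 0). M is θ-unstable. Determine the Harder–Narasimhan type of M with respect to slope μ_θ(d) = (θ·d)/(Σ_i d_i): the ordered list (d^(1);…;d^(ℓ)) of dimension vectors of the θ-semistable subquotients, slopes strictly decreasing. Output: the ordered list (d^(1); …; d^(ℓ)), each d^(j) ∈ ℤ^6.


Via rank(M_{q-1}∘⋯∘M_p): M ≅ I[1,5], I[1,6], I[2,2], I[5,5]^2.
μ_θ-semistable layers: μ^(1)=33; μ^(2)=5; μ^(3)=4/5; μ^(4)=-23

((0, 1, 0, 0, 0, 0); (0, 0, 0, 0, 0, 1); (2, 2, 2, 2, 2, 0); (0, 0, 0, 0, 2, 0))


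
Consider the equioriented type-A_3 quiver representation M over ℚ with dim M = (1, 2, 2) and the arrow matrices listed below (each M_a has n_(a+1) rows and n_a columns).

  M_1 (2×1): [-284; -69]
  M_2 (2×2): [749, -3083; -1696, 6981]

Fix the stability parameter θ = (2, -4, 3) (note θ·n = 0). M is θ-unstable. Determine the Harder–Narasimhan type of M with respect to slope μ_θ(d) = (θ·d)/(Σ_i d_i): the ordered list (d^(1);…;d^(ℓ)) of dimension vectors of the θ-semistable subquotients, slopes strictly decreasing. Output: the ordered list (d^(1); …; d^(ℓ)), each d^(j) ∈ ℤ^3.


Barcode: M ≅ I[1,3], I[2,3]. HN layers by μ_θ (3 steps, strictly decreasing):
  μ^(1)=3; μ^(2)=-1; μ^(3)=-4

((0, 0, 2); (1, 1, 0); (0, 1, 0))


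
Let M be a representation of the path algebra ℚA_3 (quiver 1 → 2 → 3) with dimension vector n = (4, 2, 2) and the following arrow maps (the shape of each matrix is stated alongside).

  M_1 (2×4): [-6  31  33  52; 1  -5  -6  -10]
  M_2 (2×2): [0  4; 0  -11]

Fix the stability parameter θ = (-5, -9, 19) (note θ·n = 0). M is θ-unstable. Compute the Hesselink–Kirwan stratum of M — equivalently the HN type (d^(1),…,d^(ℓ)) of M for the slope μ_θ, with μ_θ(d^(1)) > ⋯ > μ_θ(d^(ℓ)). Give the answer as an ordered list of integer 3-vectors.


Via rank(M_{q-1}∘⋯∘M_p): M ≅ I[1,1]^2, I[1,2], I[1,3], I[3,3].
μ_θ-semistable layers: μ^(1)=19; μ^(2)=-5; μ^(3)=-7

((0, 0, 2); (2, 0, 0); (2, 2, 0))


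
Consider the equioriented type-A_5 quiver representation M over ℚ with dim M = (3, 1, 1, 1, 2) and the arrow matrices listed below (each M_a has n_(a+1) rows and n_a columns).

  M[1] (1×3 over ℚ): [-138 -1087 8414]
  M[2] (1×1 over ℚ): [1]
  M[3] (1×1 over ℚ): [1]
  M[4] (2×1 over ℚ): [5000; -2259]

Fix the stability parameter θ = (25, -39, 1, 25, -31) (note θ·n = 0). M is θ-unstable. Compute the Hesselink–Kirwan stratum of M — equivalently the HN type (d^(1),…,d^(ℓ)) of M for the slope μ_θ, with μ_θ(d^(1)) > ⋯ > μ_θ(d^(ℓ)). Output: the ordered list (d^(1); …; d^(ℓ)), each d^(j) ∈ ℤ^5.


Via rank(M_{q-1}∘⋯∘M_p): M ≅ I[1,1]^2, I[1,5], I[5,5].
μ_θ-semistable layers: μ^(1)=25; μ^(2)=-5/3; μ^(3)=-7; μ^(4)=-31

((2, 0, 0, 0, 0); (0, 0, 1, 1, 1); (1, 1, 0, 0, 0); (0, 0, 0, 0, 1))


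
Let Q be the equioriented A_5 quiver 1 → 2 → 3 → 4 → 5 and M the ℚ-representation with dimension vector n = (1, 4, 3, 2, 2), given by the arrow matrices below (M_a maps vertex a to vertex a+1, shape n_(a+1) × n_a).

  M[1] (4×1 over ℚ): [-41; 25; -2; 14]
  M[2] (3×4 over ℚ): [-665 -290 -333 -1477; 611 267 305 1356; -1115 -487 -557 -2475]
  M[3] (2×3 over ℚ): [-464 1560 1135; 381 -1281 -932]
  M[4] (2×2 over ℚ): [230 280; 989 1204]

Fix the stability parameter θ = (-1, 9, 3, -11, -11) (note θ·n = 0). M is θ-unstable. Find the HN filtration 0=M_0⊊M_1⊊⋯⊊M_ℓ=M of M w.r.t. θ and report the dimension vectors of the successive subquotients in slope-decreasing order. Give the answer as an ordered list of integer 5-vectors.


Interval decomposition of M: I[1,4], I[2,2], I[2,3], I[2,5], I[5,5].
HN type (ℓ=6): μ^(1)=9; μ^(2)=6; μ^(3)=1/3; μ^(4)=-1; μ^(5)=-5/2; μ^(6)=-11

((0, 1, 0, 0, 0); (0, 1, 1, 0, 0); (0, 1, 1, 1, 0); (1, 0, 0, 0, 0); (0, 1, 1, 1, 1); (0, 0, 0, 0, 1))


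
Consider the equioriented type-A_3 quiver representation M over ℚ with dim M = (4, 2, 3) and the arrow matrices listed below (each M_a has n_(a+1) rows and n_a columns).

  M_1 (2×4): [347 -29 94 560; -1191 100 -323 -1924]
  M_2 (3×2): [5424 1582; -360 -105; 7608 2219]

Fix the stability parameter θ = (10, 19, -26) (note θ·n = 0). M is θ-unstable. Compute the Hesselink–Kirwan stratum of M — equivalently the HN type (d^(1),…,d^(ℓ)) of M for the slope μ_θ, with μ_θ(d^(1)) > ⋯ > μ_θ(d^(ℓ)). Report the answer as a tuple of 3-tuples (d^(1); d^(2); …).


Via rank(M_{q-1}∘⋯∘M_p): M ≅ I[1,1]^2, I[1,2], I[1,3], I[3,3]^2.
μ_θ-semistable layers: μ^(1)=19; μ^(2)=10; μ^(3)=1; μ^(4)=-26

((0, 1, 0); (3, 0, 0); (1, 1, 1); (0, 0, 2))


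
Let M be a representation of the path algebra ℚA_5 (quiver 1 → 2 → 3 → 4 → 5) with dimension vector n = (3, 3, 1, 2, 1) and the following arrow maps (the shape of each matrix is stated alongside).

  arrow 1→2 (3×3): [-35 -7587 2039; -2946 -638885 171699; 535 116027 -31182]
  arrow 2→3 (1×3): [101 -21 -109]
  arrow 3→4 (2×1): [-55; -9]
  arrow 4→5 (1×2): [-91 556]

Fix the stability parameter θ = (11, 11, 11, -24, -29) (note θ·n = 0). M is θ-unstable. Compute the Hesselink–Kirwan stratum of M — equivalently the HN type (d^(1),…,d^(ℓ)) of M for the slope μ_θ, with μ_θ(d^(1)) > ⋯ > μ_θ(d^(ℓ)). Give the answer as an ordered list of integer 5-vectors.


Via rank(M_{q-1}∘⋯∘M_p): M ≅ I[1,2]^2, I[1,5], I[4,4].
μ_θ-semistable layers: μ^(1)=11; μ^(2)=-4; μ^(3)=-24

((2, 2, 0, 0, 0); (1, 1, 1, 1, 1); (0, 0, 0, 1, 0))


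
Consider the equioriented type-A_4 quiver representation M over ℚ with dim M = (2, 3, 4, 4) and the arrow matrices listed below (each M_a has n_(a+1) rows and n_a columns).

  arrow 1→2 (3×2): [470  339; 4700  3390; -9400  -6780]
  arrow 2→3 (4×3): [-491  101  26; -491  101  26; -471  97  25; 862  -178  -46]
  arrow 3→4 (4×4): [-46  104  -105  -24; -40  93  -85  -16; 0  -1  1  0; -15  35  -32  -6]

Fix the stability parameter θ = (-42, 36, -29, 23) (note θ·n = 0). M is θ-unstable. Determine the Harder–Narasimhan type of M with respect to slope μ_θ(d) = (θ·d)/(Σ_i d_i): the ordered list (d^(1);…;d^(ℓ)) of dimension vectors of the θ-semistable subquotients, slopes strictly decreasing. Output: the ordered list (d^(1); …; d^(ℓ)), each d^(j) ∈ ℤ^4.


Via rank(M_{q-1}∘⋯∘M_p): M ≅ I[1,1], I[1,4], I[2,2], I[2,4], I[3,3], I[3,4], I[4,4].
μ_θ-semistable layers: μ^(1)=36; μ^(2)=23; μ^(3)=7/2; μ^(4)=-29; μ^(5)=-42

((0, 1, 0, 0); (0, 0, 0, 4); (0, 2, 2, 0); (0, 0, 2, 0); (2, 0, 0, 0))


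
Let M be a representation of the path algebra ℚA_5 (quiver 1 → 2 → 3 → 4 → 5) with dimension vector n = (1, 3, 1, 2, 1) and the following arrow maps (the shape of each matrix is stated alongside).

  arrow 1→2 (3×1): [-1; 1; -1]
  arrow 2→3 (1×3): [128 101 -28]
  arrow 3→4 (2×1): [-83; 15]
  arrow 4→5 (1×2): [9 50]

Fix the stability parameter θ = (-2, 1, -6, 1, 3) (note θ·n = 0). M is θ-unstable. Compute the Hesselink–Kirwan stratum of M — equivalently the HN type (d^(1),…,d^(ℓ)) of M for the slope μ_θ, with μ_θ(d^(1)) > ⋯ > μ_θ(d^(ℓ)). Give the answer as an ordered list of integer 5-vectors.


Barcode: M ≅ I[1,5], I[2,2]^2, I[4,4]. HN layers by μ_θ (3 steps, strictly decreasing):
  μ^(1)=3; μ^(2)=1; μ^(3)=-7/3

((0, 0, 0, 0, 1); (0, 2, 0, 2, 0); (1, 1, 1, 0, 0))


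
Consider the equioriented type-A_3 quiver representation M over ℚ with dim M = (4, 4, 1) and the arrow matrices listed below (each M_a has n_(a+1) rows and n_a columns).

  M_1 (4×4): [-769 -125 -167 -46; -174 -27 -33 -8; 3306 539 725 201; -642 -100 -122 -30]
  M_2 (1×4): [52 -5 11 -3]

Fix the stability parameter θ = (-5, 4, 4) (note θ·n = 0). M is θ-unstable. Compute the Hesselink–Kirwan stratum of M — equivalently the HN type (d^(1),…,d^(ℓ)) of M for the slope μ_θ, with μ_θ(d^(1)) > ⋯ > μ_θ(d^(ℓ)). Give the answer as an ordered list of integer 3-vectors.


Barcode: M ≅ I[1,2]^3, I[1,3]. HN layers by μ_θ (2 steps, strictly decreasing):
  μ^(1)=4; μ^(2)=-5

((0, 4, 1); (4, 0, 0))


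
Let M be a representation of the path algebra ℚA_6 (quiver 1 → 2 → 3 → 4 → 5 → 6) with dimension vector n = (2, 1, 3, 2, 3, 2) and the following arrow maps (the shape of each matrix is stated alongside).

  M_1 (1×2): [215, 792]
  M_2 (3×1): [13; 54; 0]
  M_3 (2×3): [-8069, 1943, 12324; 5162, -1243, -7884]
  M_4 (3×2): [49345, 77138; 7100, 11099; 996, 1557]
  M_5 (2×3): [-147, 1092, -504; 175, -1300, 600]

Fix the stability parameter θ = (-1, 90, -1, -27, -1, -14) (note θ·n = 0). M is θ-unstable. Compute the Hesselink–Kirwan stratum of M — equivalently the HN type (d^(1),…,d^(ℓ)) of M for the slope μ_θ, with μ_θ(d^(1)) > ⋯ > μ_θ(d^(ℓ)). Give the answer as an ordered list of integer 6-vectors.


Via rank(M_{q-1}∘⋯∘M_p): M ≅ I[1,1], I[1,6], I[3,3], I[3,5], I[5,5], I[6,6].
μ_θ-semistable layers: μ^(1)=47/5; μ^(2)=-1; μ^(3)=-14

((0, 1, 1, 1, 1, 1); (2, 0, 1, 0, 2, 0); (0, 0, 1, 1, 0, 1))


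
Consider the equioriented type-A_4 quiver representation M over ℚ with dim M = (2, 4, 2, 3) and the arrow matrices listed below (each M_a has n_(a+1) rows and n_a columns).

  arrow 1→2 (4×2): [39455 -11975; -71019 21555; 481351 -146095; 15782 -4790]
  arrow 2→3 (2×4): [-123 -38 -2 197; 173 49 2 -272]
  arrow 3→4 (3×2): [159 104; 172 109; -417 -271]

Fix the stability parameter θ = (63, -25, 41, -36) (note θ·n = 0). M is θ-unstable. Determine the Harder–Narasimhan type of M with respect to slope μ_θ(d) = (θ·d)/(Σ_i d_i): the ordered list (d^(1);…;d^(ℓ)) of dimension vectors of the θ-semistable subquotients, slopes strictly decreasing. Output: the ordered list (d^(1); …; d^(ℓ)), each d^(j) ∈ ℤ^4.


Via rank(M_{q-1}∘⋯∘M_p): M ≅ I[1,1], I[1,4], I[2,2]^2, I[2,4], I[4,4].
μ_θ-semistable layers: μ^(1)=63; μ^(2)=43/4; μ^(3)=5/2; μ^(4)=-25; μ^(5)=-36

((1, 0, 0, 0); (1, 1, 1, 1); (0, 0, 1, 1); (0, 3, 0, 0); (0, 0, 0, 1))


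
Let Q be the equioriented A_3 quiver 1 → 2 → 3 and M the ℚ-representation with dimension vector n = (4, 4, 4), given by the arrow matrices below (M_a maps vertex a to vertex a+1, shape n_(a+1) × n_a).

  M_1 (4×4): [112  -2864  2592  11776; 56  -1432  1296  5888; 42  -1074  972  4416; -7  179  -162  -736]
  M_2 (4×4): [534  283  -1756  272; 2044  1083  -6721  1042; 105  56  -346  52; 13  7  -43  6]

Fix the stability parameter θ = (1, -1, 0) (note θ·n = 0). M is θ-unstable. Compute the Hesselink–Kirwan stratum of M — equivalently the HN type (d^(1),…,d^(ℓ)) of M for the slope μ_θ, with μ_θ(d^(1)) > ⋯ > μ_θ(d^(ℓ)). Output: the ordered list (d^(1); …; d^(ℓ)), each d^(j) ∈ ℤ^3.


Barcode: M ≅ I[1,1]^3, I[1,2], I[2,3]^3, I[3,3]. HN layers by μ_θ (3 steps, strictly decreasing):
  μ^(1)=1; μ^(2)=0; μ^(3)=-1

((3, 0, 0); (1, 1, 4); (0, 3, 0))


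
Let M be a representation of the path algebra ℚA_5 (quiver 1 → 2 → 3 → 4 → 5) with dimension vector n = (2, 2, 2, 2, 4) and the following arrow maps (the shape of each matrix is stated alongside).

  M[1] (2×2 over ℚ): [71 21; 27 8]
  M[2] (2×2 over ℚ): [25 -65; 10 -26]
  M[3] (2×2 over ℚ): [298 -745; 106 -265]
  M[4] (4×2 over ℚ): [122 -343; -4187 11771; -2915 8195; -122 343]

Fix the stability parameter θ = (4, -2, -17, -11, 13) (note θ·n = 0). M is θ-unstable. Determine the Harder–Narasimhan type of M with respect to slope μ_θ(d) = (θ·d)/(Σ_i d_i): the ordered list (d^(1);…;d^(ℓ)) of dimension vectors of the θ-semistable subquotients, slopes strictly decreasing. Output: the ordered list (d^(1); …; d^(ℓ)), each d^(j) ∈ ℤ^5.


Interval decomposition of M: I[1,2], I[1,3], I[3,5], I[4,5], I[5,5]^2.
HN type (ℓ=5): μ^(1)=13; μ^(2)=1; μ^(3)=-5; μ^(4)=-11; μ^(5)=-17

((0, 0, 0, 0, 4); (1, 1, 0, 0, 0); (1, 1, 1, 0, 0); (0, 0, 0, 2, 0); (0, 0, 1, 0, 0))


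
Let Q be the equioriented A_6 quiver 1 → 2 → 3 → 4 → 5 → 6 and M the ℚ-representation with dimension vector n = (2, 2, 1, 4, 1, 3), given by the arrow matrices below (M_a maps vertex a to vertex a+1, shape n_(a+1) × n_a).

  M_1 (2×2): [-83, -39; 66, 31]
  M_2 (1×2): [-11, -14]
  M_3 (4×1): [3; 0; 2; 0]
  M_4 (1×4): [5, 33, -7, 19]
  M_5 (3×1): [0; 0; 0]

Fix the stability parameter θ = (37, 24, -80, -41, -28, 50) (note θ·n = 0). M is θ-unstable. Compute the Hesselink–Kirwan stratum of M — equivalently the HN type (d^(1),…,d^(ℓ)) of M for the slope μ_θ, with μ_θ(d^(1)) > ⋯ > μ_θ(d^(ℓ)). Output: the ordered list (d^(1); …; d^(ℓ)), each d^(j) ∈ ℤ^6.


Interval decomposition of M: I[1,2], I[1,5], I[4,4]^3, I[6,6]^3.
HN type (ℓ=4): μ^(1)=50; μ^(2)=61/2; μ^(3)=-88/5; μ^(4)=-41

((0, 0, 0, 0, 0, 3); (1, 1, 0, 0, 0, 0); (1, 1, 1, 1, 1, 0); (0, 0, 0, 3, 0, 0))


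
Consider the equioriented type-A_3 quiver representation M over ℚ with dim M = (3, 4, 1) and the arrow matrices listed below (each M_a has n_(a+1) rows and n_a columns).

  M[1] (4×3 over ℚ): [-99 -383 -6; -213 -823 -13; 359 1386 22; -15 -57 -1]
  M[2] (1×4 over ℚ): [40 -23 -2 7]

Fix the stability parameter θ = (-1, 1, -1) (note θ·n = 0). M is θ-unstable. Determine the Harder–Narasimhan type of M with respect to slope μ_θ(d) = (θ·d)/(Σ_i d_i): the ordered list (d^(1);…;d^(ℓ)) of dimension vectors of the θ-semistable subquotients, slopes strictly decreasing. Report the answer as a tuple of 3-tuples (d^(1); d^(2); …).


Via rank(M_{q-1}∘⋯∘M_p): M ≅ I[1,2]^2, I[1,3], I[2,2].
μ_θ-semistable layers: μ^(1)=1; μ^(2)=0; μ^(3)=-1

((0, 3, 0); (0, 1, 1); (3, 0, 0))


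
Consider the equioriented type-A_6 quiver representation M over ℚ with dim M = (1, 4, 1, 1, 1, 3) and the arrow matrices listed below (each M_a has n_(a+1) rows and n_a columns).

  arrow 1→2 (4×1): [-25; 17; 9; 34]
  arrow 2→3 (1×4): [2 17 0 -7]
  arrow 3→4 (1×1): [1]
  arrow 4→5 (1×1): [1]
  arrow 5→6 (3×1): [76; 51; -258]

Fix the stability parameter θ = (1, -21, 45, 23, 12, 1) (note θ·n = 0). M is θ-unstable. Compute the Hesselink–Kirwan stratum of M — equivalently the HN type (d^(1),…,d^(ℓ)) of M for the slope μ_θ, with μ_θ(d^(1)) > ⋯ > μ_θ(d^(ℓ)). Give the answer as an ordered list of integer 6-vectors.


Interval decomposition of M: I[1,6], I[2,2]^3, I[6,6]^2.
HN type (ℓ=4): μ^(1)=81/4; μ^(2)=1; μ^(3)=-10; μ^(4)=-21

((0, 0, 1, 1, 1, 1); (0, 0, 0, 0, 0, 2); (1, 1, 0, 0, 0, 0); (0, 3, 0, 0, 0, 0))


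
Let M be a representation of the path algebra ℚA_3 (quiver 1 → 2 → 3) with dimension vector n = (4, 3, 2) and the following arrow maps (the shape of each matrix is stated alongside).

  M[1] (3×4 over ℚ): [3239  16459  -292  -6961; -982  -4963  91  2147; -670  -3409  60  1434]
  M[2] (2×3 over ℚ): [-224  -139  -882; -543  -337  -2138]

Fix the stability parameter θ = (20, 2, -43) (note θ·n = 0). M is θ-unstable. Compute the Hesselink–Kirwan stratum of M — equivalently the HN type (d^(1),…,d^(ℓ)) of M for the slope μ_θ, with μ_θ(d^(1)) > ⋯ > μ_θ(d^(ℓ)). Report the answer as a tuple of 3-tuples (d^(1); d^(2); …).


Barcode: M ≅ I[1,1], I[1,2], I[1,3]^2. HN layers by μ_θ (3 steps, strictly decreasing):
  μ^(1)=20; μ^(2)=11; μ^(3)=-7

((1, 0, 0); (1, 1, 0); (2, 2, 2))


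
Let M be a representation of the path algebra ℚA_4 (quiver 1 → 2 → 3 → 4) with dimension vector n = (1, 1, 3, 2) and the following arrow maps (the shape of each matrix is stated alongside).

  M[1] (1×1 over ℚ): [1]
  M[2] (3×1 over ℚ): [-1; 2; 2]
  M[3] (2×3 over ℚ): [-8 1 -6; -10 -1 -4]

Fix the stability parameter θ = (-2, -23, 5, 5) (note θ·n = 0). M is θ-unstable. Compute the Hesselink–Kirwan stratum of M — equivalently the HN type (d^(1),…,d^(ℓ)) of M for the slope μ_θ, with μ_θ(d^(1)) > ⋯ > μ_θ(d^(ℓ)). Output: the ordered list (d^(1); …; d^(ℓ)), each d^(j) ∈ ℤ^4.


Via rank(M_{q-1}∘⋯∘M_p): M ≅ I[1,4], I[3,3], I[3,4].
μ_θ-semistable layers: μ^(1)=5; μ^(2)=-25/2

((0, 0, 3, 2); (1, 1, 0, 0))


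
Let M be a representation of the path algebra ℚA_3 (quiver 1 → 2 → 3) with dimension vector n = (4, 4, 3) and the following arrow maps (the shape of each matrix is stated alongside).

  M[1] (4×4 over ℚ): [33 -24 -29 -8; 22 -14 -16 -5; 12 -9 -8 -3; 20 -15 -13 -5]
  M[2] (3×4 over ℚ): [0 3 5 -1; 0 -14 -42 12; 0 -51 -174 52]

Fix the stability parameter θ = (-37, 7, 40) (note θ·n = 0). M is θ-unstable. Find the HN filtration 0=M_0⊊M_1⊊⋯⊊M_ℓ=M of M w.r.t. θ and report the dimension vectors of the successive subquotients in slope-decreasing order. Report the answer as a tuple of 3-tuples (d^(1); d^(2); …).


Via rank(M_{q-1}∘⋯∘M_p): M ≅ I[1,2], I[1,3]^3.
μ_θ-semistable layers: μ^(1)=40; μ^(2)=7; μ^(3)=-37

((0, 0, 3); (0, 4, 0); (4, 0, 0))


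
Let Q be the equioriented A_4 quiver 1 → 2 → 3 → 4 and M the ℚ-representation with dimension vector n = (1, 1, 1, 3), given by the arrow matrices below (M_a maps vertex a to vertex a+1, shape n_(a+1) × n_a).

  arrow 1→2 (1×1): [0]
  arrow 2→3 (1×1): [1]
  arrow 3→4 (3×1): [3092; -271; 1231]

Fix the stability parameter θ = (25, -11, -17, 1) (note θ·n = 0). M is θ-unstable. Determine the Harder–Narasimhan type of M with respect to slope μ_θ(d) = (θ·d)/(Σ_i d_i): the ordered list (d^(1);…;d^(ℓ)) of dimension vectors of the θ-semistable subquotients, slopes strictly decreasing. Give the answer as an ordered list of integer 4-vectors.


Via rank(M_{q-1}∘⋯∘M_p): M ≅ I[1,1], I[2,4], I[4,4]^2.
μ_θ-semistable layers: μ^(1)=25; μ^(2)=1; μ^(3)=-14

((1, 0, 0, 0); (0, 0, 0, 3); (0, 1, 1, 0))


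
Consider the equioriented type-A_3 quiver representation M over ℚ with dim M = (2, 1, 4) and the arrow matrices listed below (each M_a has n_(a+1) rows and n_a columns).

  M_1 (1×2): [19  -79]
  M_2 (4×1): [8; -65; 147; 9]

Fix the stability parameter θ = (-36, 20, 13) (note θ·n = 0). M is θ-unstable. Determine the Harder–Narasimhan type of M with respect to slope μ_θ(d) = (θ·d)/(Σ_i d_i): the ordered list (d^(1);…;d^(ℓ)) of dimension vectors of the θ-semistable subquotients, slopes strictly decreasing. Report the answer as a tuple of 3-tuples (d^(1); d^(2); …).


Via rank(M_{q-1}∘⋯∘M_p): M ≅ I[1,1], I[1,3], I[3,3]^3.
μ_θ-semistable layers: μ^(1)=33/2; μ^(2)=13; μ^(3)=-36

((0, 1, 1); (0, 0, 3); (2, 0, 0))


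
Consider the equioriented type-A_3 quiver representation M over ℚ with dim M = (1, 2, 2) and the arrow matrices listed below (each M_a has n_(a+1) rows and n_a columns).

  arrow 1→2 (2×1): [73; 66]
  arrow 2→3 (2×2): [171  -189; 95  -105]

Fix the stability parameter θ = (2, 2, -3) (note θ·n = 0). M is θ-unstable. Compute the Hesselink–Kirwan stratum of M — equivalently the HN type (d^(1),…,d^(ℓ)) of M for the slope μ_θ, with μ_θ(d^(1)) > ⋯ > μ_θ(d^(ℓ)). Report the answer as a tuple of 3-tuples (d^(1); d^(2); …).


Via rank(M_{q-1}∘⋯∘M_p): M ≅ I[1,3], I[2,2], I[3,3].
μ_θ-semistable layers: μ^(1)=2; μ^(2)=1/3; μ^(3)=-3

((0, 1, 0); (1, 1, 1); (0, 0, 1))


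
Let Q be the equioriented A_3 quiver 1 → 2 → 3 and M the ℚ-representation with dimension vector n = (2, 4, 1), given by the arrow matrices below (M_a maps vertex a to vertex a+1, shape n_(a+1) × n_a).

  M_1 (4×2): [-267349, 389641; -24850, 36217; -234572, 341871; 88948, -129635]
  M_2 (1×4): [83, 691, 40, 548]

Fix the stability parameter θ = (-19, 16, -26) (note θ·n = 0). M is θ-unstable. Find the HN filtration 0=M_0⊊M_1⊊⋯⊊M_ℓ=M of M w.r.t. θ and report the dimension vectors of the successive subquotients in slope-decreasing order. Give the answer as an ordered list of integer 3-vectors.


Via rank(M_{q-1}∘⋯∘M_p): M ≅ I[1,2], I[1,3], I[2,2]^2.
μ_θ-semistable layers: μ^(1)=16; μ^(2)=-5; μ^(3)=-19

((0, 3, 0); (0, 1, 1); (2, 0, 0))


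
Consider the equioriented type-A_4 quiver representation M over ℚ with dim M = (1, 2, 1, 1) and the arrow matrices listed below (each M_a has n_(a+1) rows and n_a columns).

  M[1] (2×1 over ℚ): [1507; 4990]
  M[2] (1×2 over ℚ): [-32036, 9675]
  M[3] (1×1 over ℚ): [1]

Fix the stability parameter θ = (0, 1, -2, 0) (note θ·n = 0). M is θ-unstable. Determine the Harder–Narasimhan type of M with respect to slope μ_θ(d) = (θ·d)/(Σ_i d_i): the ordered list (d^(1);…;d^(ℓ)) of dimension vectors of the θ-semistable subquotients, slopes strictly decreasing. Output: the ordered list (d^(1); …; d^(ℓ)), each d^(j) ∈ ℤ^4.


Via rank(M_{q-1}∘⋯∘M_p): M ≅ I[1,4], I[2,2].
μ_θ-semistable layers: μ^(1)=1; μ^(2)=0; μ^(3)=-1/3

((0, 1, 0, 0); (0, 0, 0, 1); (1, 1, 1, 0))


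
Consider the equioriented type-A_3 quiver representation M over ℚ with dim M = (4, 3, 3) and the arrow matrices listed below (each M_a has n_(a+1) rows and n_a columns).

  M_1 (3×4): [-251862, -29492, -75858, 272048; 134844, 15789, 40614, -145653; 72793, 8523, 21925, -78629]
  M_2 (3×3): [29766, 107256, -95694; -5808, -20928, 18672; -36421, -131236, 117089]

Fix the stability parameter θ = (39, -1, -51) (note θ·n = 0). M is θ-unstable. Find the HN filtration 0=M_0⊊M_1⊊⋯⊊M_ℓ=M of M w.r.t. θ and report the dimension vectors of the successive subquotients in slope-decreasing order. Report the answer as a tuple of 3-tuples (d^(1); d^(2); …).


Interval decomposition of M: I[1,1]^2, I[1,2], I[1,3], I[2,2], I[3,3]^2.
HN type (ℓ=5): μ^(1)=39; μ^(2)=19; μ^(3)=-1; μ^(4)=-13/3; μ^(5)=-51

((2, 0, 0); (1, 1, 0); (0, 1, 0); (1, 1, 1); (0, 0, 2))


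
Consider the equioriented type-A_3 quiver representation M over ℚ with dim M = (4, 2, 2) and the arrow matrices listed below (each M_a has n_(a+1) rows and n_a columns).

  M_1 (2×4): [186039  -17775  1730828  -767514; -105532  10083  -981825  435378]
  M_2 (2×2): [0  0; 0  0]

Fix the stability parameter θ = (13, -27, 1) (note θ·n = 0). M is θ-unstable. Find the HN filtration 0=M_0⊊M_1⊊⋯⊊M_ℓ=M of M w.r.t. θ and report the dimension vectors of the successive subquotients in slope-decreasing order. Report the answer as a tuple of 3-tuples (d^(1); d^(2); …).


Via rank(M_{q-1}∘⋯∘M_p): M ≅ I[1,1]^2, I[1,2]^2, I[3,3]^2.
μ_θ-semistable layers: μ^(1)=13; μ^(2)=1; μ^(3)=-7

((2, 0, 0); (0, 0, 2); (2, 2, 0))


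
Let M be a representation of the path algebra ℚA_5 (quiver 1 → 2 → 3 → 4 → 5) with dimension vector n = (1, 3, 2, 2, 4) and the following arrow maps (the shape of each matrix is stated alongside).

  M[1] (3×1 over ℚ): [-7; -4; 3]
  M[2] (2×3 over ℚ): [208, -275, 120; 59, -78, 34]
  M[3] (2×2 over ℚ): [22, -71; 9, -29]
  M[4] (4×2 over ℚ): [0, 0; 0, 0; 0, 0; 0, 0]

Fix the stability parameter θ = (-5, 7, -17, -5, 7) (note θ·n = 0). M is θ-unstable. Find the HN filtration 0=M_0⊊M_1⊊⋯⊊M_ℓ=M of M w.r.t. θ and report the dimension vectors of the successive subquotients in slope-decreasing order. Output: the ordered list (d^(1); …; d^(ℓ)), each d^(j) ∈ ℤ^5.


Interval decomposition of M: I[1,4], I[2,2], I[2,4], I[5,5]^4.
HN type (ℓ=2): μ^(1)=7; μ^(2)=-5

((0, 1, 0, 0, 4); (1, 2, 2, 2, 0))


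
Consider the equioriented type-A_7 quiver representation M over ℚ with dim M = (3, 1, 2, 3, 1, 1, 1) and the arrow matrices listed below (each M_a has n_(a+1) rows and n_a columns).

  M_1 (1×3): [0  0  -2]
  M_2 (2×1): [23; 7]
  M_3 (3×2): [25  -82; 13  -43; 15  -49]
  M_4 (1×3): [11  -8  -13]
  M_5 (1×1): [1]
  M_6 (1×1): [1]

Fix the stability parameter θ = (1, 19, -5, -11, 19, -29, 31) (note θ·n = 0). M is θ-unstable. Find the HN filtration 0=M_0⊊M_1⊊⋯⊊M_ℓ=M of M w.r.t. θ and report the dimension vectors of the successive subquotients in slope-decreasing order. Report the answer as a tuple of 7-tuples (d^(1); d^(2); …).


Via rank(M_{q-1}∘⋯∘M_p): M ≅ I[1,1]^2, I[1,7], I[3,4], I[4,4].
μ_θ-semistable layers: μ^(1)=31; μ^(2)=1; μ^(3)=-1; μ^(4)=-8; μ^(5)=-11

((0, 0, 0, 0, 0, 0, 1); (2, 0, 0, 0, 0, 0, 0); (1, 1, 1, 1, 1, 1, 0); (0, 0, 1, 1, 0, 0, 0); (0, 0, 0, 1, 0, 0, 0))


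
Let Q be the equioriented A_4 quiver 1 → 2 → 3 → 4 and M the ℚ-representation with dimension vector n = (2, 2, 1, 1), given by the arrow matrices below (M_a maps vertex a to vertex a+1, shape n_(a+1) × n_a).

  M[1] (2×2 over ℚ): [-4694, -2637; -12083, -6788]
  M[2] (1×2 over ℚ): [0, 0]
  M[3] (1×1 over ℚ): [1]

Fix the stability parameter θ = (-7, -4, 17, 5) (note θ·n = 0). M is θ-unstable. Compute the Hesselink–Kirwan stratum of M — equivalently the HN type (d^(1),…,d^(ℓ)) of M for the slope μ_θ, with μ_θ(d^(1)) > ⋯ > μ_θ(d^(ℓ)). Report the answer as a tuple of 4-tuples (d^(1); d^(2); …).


Interval decomposition of M: I[1,2]^2, I[3,4].
HN type (ℓ=3): μ^(1)=11; μ^(2)=-4; μ^(3)=-7

((0, 0, 1, 1); (0, 2, 0, 0); (2, 0, 0, 0))


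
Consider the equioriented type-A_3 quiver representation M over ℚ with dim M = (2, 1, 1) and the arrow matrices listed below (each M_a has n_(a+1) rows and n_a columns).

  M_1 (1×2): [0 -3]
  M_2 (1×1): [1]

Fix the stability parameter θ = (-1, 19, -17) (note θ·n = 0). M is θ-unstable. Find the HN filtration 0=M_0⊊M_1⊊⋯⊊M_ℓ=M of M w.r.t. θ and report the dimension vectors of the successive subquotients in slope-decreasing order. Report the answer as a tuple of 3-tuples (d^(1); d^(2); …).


Interval decomposition of M: I[1,1], I[1,3].
HN type (ℓ=2): μ^(1)=1; μ^(2)=-1

((0, 1, 1); (2, 0, 0))
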